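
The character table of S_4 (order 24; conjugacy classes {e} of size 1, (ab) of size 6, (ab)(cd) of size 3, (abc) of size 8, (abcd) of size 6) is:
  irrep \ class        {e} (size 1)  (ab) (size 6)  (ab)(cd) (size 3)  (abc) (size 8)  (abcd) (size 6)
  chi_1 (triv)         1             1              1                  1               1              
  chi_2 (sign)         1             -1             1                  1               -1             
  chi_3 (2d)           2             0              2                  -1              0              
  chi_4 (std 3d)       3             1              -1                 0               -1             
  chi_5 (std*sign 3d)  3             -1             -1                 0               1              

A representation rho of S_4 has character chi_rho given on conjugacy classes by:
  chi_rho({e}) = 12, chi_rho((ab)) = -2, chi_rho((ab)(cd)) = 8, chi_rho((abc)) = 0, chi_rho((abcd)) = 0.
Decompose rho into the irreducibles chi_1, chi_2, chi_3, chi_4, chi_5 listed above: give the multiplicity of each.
Multiplicities: chi_1: 1, chi_2: 2, chi_3: 3, chi_4: 0, chi_5: 1.

Solution. Use <chi_rho, chi> = (1/|G|) sum_C |C| * chi_rho(C) * conj(chi(C)) with |G| = 24 for each irreducible chi in the table:
  <chi_rho, chi_1> = (1/24)[1*(12)*conj(1) + 6*(-2)*conj(1) + 3*(8)*conj(1) + 8*(0)*conj(1) + 6*(0)*conj(1)]
      = (1/24)[(12) + (-12) + (24) + (0) + (0)] = 24/24 = 1
  <chi_rho, chi_2> = (1/24)[1*(12)*conj(1) + 6*(-2)*conj(-1) + 3*(8)*conj(1) + 8*(0)*conj(1) + 6*(0)*conj(-1)]
      = (1/24)[(12) + (12) + (24) + (0) + (0)] = 48/24 = 2
  <chi_rho, chi_3> = (1/24)[1*(12)*conj(2) + 6*(-2)*conj(0) + 3*(8)*conj(2) + 8*(0)*conj(-1) + 6*(0)*conj(0)]
      = (1/24)[(24) + (0) + (48) + (0) + (0)] = 72/24 = 3
  <chi_rho, chi_4> = (1/24)[1*(12)*conj(3) + 6*(-2)*conj(1) + 3*(8)*conj(-1) + 8*(0)*conj(0) + 6*(0)*conj(-1)]
      = (1/24)[(36) + (-12) + (-24) + (0) + (0)] = 0/24 = 0
  <chi_rho, chi_5> = (1/24)[1*(12)*conj(3) + 6*(-2)*conj(-1) + 3*(8)*conj(-1) + 8*(0)*conj(0) + 6*(0)*conj(1)]
      = (1/24)[(36) + (12) + (-24) + (0) + (0)] = 24/24 = 1
Dimension check: dim(rho) = sum (mult * dim) = 1*1 + 2*1 + 3*2 + 0*3 + 1*3 = 12 = chi_rho(e) = 12.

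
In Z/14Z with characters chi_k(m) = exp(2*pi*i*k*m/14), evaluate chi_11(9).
chi_11(9) = zeta_14^99 = exp(I*pi/7)

Solution. chi_11(9) = zeta_14^(11*9) = zeta_14^99. Since zeta_14^14 = 1, this equals zeta_14^1 = exp(2*pi*i*1/14) = exp(I*pi/7).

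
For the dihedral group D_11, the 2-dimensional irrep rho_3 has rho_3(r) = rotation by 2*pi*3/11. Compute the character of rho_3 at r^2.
chi_{rho_3}(r^2) = 2*cos(2*pi*3*2/11) = -2*cos(pi/11)

Why: rho_3(r^2) is rotation by angle 2*pi*3*2/11, whose trace is 2*cos(2*pi*3*2/11) = -2*cos(pi/11).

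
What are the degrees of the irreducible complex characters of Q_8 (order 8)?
Dimensions: 1, 1, 1, 1, 2

There are 5 irreducibles (= number of conjugacy classes). Their dimensions d_i satisfy sum d_i^2 = |G| = 8: 1 + 1 + 1 + 1 + 4 = 8.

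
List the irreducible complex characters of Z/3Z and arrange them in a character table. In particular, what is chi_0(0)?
Character table of Z/3Z (irreps indexed chi_0,...,chi_2 with chi_k(m) = zeta_3^(k*m), zeta_3 = exp(2*pi*i/3)):
  irrep \ class  {0} (size 1)  {1} (size 1)    {2} (size 1)  
  chi_0          1             1               1             
  chi_1          1             exp(2*I*pi/3)   exp(-2*I*pi/3)
  chi_2          1             exp(-2*I*pi/3)  exp(2*I*pi/3) 

Spot check: chi_0(0) = zeta_3^(0*0) = zeta_3^0 = 1.

Justification: Z/3Z is abelian, so all 3 irreducible complex representations are 1-dimensional. They are given by chi_k(m) = zeta_3^(k*m) for k = 0,...,2. Row orthogonality: sum_m chi_k(m) conj(chi_l(m)) = 3 * [k = l].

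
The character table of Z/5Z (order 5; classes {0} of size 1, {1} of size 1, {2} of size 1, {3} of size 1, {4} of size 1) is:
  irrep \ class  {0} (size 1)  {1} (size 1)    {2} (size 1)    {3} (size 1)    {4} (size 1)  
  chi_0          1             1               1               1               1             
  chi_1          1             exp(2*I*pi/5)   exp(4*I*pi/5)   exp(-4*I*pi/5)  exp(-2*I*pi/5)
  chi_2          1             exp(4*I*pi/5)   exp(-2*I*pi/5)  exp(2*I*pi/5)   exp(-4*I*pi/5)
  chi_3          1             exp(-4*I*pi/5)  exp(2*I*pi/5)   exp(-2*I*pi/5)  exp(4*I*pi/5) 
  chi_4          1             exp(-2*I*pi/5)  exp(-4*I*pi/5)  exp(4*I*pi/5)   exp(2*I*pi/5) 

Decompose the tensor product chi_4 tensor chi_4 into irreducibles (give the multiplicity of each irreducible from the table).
chi_4 tensor chi_4 = chi_3 (all other irreducibles have multiplicity 0).

Solution. The character of a tensor product is the pointwise product (chi_4 * chi_4)(C) = chi_4(C) * chi_4(C):
  {0}: (1)*(1), {1}: (exp(-2*I*pi/5))*(exp(-2*I*pi/5)), {2}: (exp(-4*I*pi/5))*(exp(-4*I*pi/5)), {3}: (exp(4*I*pi/5))*(exp(4*I*pi/5)), {4}: (exp(2*I*pi/5))*(exp(2*I*pi/5))
so (chi_4 * chi_4) takes values
  {0} -> 1, {1} -> exp(-4*I*pi/5), {2} -> exp(2*I*pi/5), {3} -> exp(-2*I*pi/5), {4} -> exp(4*I*pi/5).
Now take the inner product of this character with each irreducible chi from the table, <chi_4*chi_4, chi> = (1/5) sum_C |C| (chi_4*chi_4)(C) conj(chi(C)):
  <chi_4*chi_4, chi_0> = (1/5)[1*(1)*conj(1) + 1*(exp(-4*I*pi/5))*conj(1) + 1*(exp(2*I*pi/5))*conj(1) + 1*(exp(-2*I*pi/5))*conj(1) + 1*(exp(4*I*pi/5))*conj(1)]
      = (1/5)[(1) + (exp(-4*I*pi/5)) + (exp(2*I*pi/5)) + (exp(-2*I*pi/5)) + (exp(4*I*pi/5))] = 0/5 = 0
  <chi_4*chi_4, chi_1> = (1/5)[1*(1)*conj(1) + 1*(exp(-4*I*pi/5))*conj(exp(2*I*pi/5)) + 1*(exp(2*I*pi/5))*conj(exp(4*I*pi/5)) + 1*(exp(-2*I*pi/5))*conj(exp(-4*I*pi/5)) + 1*(exp(4*I*pi/5))*conj(exp(-2*I*pi/5))]
      = (1/5)[(1) + (exp(4*I*pi/5)) + (exp(-2*I*pi/5)) + (exp(2*I*pi/5)) + (exp(-4*I*pi/5))] = 0/5 = 0
  <chi_4*chi_4, chi_2> = (1/5)[1*(1)*conj(1) + 1*(exp(-4*I*pi/5))*conj(exp(4*I*pi/5)) + 1*(exp(2*I*pi/5))*conj(exp(-2*I*pi/5)) + 1*(exp(-2*I*pi/5))*conj(exp(2*I*pi/5)) + 1*(exp(4*I*pi/5))*conj(exp(-4*I*pi/5))]
      = (1/5)[(1) + (exp(2*I*pi/5)) + (exp(4*I*pi/5)) + (exp(-4*I*pi/5)) + (exp(-2*I*pi/5))] = 0/5 = 0
  <chi_4*chi_4, chi_3> = (1/5)[1*(1)*conj(1) + 1*(exp(-4*I*pi/5))*conj(exp(-4*I*pi/5)) + 1*(exp(2*I*pi/5))*conj(exp(2*I*pi/5)) + 1*(exp(-2*I*pi/5))*conj(exp(-2*I*pi/5)) + 1*(exp(4*I*pi/5))*conj(exp(4*I*pi/5))]
      = (1/5)[(1) + (1) + (1) + (1) + (1)] = 5/5 = 1
  <chi_4*chi_4, chi_4> = (1/5)[1*(1)*conj(1) + 1*(exp(-4*I*pi/5))*conj(exp(-2*I*pi/5)) + 1*(exp(2*I*pi/5))*conj(exp(-4*I*pi/5)) + 1*(exp(-2*I*pi/5))*conj(exp(4*I*pi/5)) + 1*(exp(4*I*pi/5))*conj(exp(2*I*pi/5))]
      = (1/5)[(1) + (exp(-2*I*pi/5)) + (exp(-4*I*pi/5)) + (exp(4*I*pi/5)) + (exp(2*I*pi/5))] = 0/5 = 0
(Exp terms are combined using exp(i*s)*conj(exp(i*t)) = exp(i*(s-t)), and sums of them are collapsed using the identity that for every m > 1 the m distinct m-th roots of unity sum to 0, e.g. 1 + exp(2*I*pi/3) + exp(-2*I*pi/3) = 0.)
Hence the multiplicities are chi_3: 1. Dimension check: dim(chi_4)*dim(chi_4) = 1*1 = 1 and sum (mult * dim) = 1*1 = 1.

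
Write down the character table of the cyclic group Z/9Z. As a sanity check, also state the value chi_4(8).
Character table of Z/9Z (irreps indexed chi_0,...,chi_8 with chi_k(m) = zeta_9^(k*m), zeta_9 = exp(2*pi*i/9)):
  irrep \ class  {0} (size 1)  {1} (size 1)    {2} (size 1)    {3} (size 1)    {4} (size 1)    {5} (size 1)    {6} (size 1)    {7} (size 1)    {8} (size 1)  
  chi_0          1             1               1               1               1               1               1               1               1             
  chi_1          1             exp(2*I*pi/9)   exp(4*I*pi/9)   exp(2*I*pi/3)   exp(8*I*pi/9)   exp(-8*I*pi/9)  exp(-2*I*pi/3)  exp(-4*I*pi/9)  exp(-2*I*pi/9)
  chi_2          1             exp(4*I*pi/9)   exp(8*I*pi/9)   exp(-2*I*pi/3)  exp(-2*I*pi/9)  exp(2*I*pi/9)   exp(2*I*pi/3)   exp(-8*I*pi/9)  exp(-4*I*pi/9)
  chi_3          1             exp(2*I*pi/3)   exp(-2*I*pi/3)  1               exp(2*I*pi/3)   exp(-2*I*pi/3)  1               exp(2*I*pi/3)   exp(-2*I*pi/3)
  chi_4          1             exp(8*I*pi/9)   exp(-2*I*pi/9)  exp(2*I*pi/3)   exp(-4*I*pi/9)  exp(4*I*pi/9)   exp(-2*I*pi/3)  exp(2*I*pi/9)   exp(-8*I*pi/9)
  chi_5          1             exp(-8*I*pi/9)  exp(2*I*pi/9)   exp(-2*I*pi/3)  exp(4*I*pi/9)   exp(-4*I*pi/9)  exp(2*I*pi/3)   exp(-2*I*pi/9)  exp(8*I*pi/9) 
  chi_6          1             exp(-2*I*pi/3)  exp(2*I*pi/3)   1               exp(-2*I*pi/3)  exp(2*I*pi/3)   1               exp(-2*I*pi/3)  exp(2*I*pi/3) 
  chi_7          1             exp(-4*I*pi/9)  exp(-8*I*pi/9)  exp(2*I*pi/3)   exp(2*I*pi/9)   exp(-2*I*pi/9)  exp(-2*I*pi/3)  exp(8*I*pi/9)   exp(4*I*pi/9) 
  chi_8          1             exp(-2*I*pi/9)  exp(-4*I*pi/9)  exp(-2*I*pi/3)  exp(-8*I*pi/9)  exp(8*I*pi/9)   exp(2*I*pi/3)   exp(4*I*pi/9)   exp(2*I*pi/9) 

Spot check: chi_4(8) = zeta_9^(4*8) = zeta_9^32 = exp(-8*I*pi/9).

Solution. Z/9Z is abelian, so all 9 irreducible complex representations are 1-dimensional. They are given by chi_k(m) = zeta_9^(k*m) for k = 0,...,8. Row orthogonality: sum_m chi_k(m) conj(chi_l(m)) = 9 * [k = l].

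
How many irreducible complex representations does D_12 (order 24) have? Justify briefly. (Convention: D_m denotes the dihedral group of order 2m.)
9

Proof sketch: The number of irreducible complex representations of a finite group equals its number of conjugacy classes. D_12 has 9 conjugacy classes (n/2 + 3 for n even), so D_12 (order 24) has exactly 9 irreducible complex representations.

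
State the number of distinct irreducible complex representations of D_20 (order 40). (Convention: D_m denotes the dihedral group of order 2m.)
13

Solution. The number of irreducible complex representations of a finite group equals its number of conjugacy classes. D_20 has 13 conjugacy classes (n/2 + 3 for n even), so D_20 (order 40) has exactly 13 irreducible complex representations.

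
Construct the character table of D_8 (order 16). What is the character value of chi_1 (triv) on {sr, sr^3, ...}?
Conjugacy classes: {e} of size 1, {r^4} of size 1, {r^1, r^7} of size 2, {r^2, r^6} of size 2, {r^3, r^5} of size 2, {s, sr^2, ...} of size 4, {sr, sr^3, ...} of size 4.
Character table:
  irrep \ class              {e} (size 1)  {r^4} (size 1)  {r^1, r^7} (size 2)  {r^2, r^6} (size 2)  {r^3, r^5} (size 2)  {s, sr^2, ...} (size 4)  {sr, sr^3, ...} (size 4)
  chi_1 (triv)               1             1               1                    1                    1                    1                        1                       
  chi_2 (sign: r->1, s->-1)  1             1               1                    1                    1                    -1                       -1                      
  chi_3 (r->-1, s->1)        1             1               -1                   1                    -1                   1                        -1                      
  chi_4 (r->-1, s->-1)       1             1               -1                   1                    -1                   -1                       1                       
  chi_5 (2d, j=1)            2             -2              sqrt(2)              0                    -sqrt(2)             0                        0                       
  chi_6 (2d, j=2)            2             2               0                    -2                   0                    0                        0                       
  chi_7 (2d, j=3)            2             -2              -sqrt(2)             0                    sqrt(2)              0                        0                       

Spot check: chi_1 (triv) on {sr, sr^3, ...} = 1.

Derivation: D_8 has order 2*8 = 16 with 7 conjugacy classes, hence 7 irreducibles. Sum of squared dims 1 + 1 + 1 + 1 + 4 + 4 + 4 = 16 = |G|. Linear characters come from the abelianisation; the 2-dimensional irreps have character r^k -> 2*cos(2*pi*j*k/8), reflections -> 0.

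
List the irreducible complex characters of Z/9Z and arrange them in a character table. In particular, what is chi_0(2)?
Character table of Z/9Z (irreps indexed chi_0,...,chi_8 with chi_k(m) = zeta_9^(k*m), zeta_9 = exp(2*pi*i/9)):
  irrep \ class  {0} (size 1)  {1} (size 1)    {2} (size 1)    {3} (size 1)    {4} (size 1)    {5} (size 1)    {6} (size 1)    {7} (size 1)    {8} (size 1)  
  chi_0          1             1               1               1               1               1               1               1               1             
  chi_1          1             exp(2*I*pi/9)   exp(4*I*pi/9)   exp(2*I*pi/3)   exp(8*I*pi/9)   exp(-8*I*pi/9)  exp(-2*I*pi/3)  exp(-4*I*pi/9)  exp(-2*I*pi/9)
  chi_2          1             exp(4*I*pi/9)   exp(8*I*pi/9)   exp(-2*I*pi/3)  exp(-2*I*pi/9)  exp(2*I*pi/9)   exp(2*I*pi/3)   exp(-8*I*pi/9)  exp(-4*I*pi/9)
  chi_3          1             exp(2*I*pi/3)   exp(-2*I*pi/3)  1               exp(2*I*pi/3)   exp(-2*I*pi/3)  1               exp(2*I*pi/3)   exp(-2*I*pi/3)
  chi_4          1             exp(8*I*pi/9)   exp(-2*I*pi/9)  exp(2*I*pi/3)   exp(-4*I*pi/9)  exp(4*I*pi/9)   exp(-2*I*pi/3)  exp(2*I*pi/9)   exp(-8*I*pi/9)
  chi_5          1             exp(-8*I*pi/9)  exp(2*I*pi/9)   exp(-2*I*pi/3)  exp(4*I*pi/9)   exp(-4*I*pi/9)  exp(2*I*pi/3)   exp(-2*I*pi/9)  exp(8*I*pi/9) 
  chi_6          1             exp(-2*I*pi/3)  exp(2*I*pi/3)   1               exp(-2*I*pi/3)  exp(2*I*pi/3)   1               exp(-2*I*pi/3)  exp(2*I*pi/3) 
  chi_7          1             exp(-4*I*pi/9)  exp(-8*I*pi/9)  exp(2*I*pi/3)   exp(2*I*pi/9)   exp(-2*I*pi/9)  exp(-2*I*pi/3)  exp(8*I*pi/9)   exp(4*I*pi/9) 
  chi_8          1             exp(-2*I*pi/9)  exp(-4*I*pi/9)  exp(-2*I*pi/3)  exp(-8*I*pi/9)  exp(8*I*pi/9)   exp(2*I*pi/3)   exp(4*I*pi/9)   exp(2*I*pi/9) 

Spot check: chi_0(2) = zeta_9^(0*2) = zeta_9^0 = 1.

Reasoning: Z/9Z is abelian, so all 9 irreducible complex representations are 1-dimensional. They are given by chi_k(m) = zeta_9^(k*m) for k = 0,...,8. Row orthogonality: sum_m chi_k(m) conj(chi_l(m)) = 9 * [k = l].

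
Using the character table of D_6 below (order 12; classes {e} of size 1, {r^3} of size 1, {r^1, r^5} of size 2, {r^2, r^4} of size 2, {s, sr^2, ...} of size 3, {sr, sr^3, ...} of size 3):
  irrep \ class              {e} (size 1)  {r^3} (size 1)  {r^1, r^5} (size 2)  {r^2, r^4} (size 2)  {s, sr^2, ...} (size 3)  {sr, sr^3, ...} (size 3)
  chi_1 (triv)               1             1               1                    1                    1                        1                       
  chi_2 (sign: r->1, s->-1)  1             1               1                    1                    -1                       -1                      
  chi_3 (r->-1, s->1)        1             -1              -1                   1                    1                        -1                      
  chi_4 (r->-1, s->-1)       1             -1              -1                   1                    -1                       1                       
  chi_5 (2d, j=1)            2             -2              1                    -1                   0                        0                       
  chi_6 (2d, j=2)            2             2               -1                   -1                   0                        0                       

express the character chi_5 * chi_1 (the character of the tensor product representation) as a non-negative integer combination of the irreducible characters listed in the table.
chi_5 tensor chi_1 = chi_5 (all other irreducibles have multiplicity 0).

The character of a tensor product is the pointwise product (chi_5 * chi_1)(C) = chi_5(C) * chi_1(C):
  {e}: (2)*(1), {r^3}: (-2)*(1), {r^1, r^5}: (1)*(1), {r^2, r^4}: (-1)*(1), {s, sr^2, ...}: (0)*(1), {sr, sr^3, ...}: (0)*(1)
so (chi_5 * chi_1) takes values
  {e} -> 2, {r^3} -> -2, {r^1, r^5} -> 1, {r^2, r^4} -> -1, {s, sr^2, ...} -> 0, {sr, sr^3, ...} -> 0.
Now take the inner product of this character with each irreducible chi from the table, <chi_5*chi_1, chi> = (1/12) sum_C |C| (chi_5*chi_1)(C) conj(chi(C)):
  <chi_5*chi_1, chi_1> = (1/12)[1*(2)*conj(1) + 1*(-2)*conj(1) + 2*(1)*conj(1) + 2*(-1)*conj(1) + 3*(0)*conj(1) + 3*(0)*conj(1)]
      = (1/12)[(2) + (-2) + (2) + (-2) + (0) + (0)] = 0/12 = 0
  <chi_5*chi_1, chi_2> = (1/12)[1*(2)*conj(1) + 1*(-2)*conj(1) + 2*(1)*conj(1) + 2*(-1)*conj(1) + 3*(0)*conj(-1) + 3*(0)*conj(-1)]
      = (1/12)[(2) + (-2) + (2) + (-2) + (0) + (0)] = 0/12 = 0
  <chi_5*chi_1, chi_3> = (1/12)[1*(2)*conj(1) + 1*(-2)*conj(-1) + 2*(1)*conj(-1) + 2*(-1)*conj(1) + 3*(0)*conj(1) + 3*(0)*conj(-1)]
      = (1/12)[(2) + (2) + (-2) + (-2) + (0) + (0)] = 0/12 = 0
  <chi_5*chi_1, chi_4> = (1/12)[1*(2)*conj(1) + 1*(-2)*conj(-1) + 2*(1)*conj(-1) + 2*(-1)*conj(1) + 3*(0)*conj(-1) + 3*(0)*conj(1)]
      = (1/12)[(2) + (2) + (-2) + (-2) + (0) + (0)] = 0/12 = 0
  <chi_5*chi_1, chi_5> = (1/12)[1*(2)*conj(2) + 1*(-2)*conj(-2) + 2*(1)*conj(1) + 2*(-1)*conj(-1) + 3*(0)*conj(0) + 3*(0)*conj(0)]
      = (1/12)[(4) + (4) + (2) + (2) + (0) + (0)] = 12/12 = 1
  <chi_5*chi_1, chi_6> = (1/12)[1*(2)*conj(2) + 1*(-2)*conj(2) + 2*(1)*conj(-1) + 2*(-1)*conj(-1) + 3*(0)*conj(0) + 3*(0)*conj(0)]
      = (1/12)[(4) + (-4) + (-2) + (2) + (0) + (0)] = 0/12 = 0
Hence the multiplicities are chi_5: 1. Dimension check: dim(chi_5)*dim(chi_1) = 2*1 = 2 and sum (mult * dim) = 1*2 = 2.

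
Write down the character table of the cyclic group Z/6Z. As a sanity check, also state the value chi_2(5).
Character table of Z/6Z (irreps indexed chi_0,...,chi_5 with chi_k(m) = zeta_6^(k*m), zeta_6 = exp(2*pi*i/6)):
  irrep \ class  {0} (size 1)  {1} (size 1)    {2} (size 1)    {3} (size 1)  {4} (size 1)    {5} (size 1)  
  chi_0          1             1               1               1             1               1             
  chi_1          1             exp(I*pi/3)     exp(2*I*pi/3)   -1            exp(-2*I*pi/3)  exp(-I*pi/3)  
  chi_2          1             exp(2*I*pi/3)   exp(-2*I*pi/3)  1             exp(2*I*pi/3)   exp(-2*I*pi/3)
  chi_3          1             -1              1               -1            1               -1            
  chi_4          1             exp(-2*I*pi/3)  exp(2*I*pi/3)   1             exp(-2*I*pi/3)  exp(2*I*pi/3) 
  chi_5          1             exp(-I*pi/3)    exp(-2*I*pi/3)  -1            exp(2*I*pi/3)   exp(I*pi/3)   

Spot check: chi_2(5) = zeta_6^(2*5) = zeta_6^10 = exp(-2*I*pi/3).

Derivation: Z/6Z is abelian, so all 6 irreducible complex representations are 1-dimensional. They are given by chi_k(m) = zeta_6^(k*m) for k = 0,...,5. Row orthogonality: sum_m chi_k(m) conj(chi_l(m)) = 6 * [k = l].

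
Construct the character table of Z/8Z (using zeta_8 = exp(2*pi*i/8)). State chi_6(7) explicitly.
Character table of Z/8Z (irreps indexed chi_0,...,chi_7 with chi_k(m) = zeta_8^(k*m), zeta_8 = exp(2*pi*i/8)):
  irrep \ class  {0} (size 1)  {1} (size 1)    {2} (size 1)  {3} (size 1)    {4} (size 1)  {5} (size 1)    {6} (size 1)  {7} (size 1)  
  chi_0          1             1               1             1               1             1               1             1             
  chi_1          1             exp(I*pi/4)     I             exp(3*I*pi/4)   -1            exp(-3*I*pi/4)  -I            exp(-I*pi/4)  
  chi_2          1             I               -1            -I              1             I               -1            -I            
  chi_3          1             exp(3*I*pi/4)   -I            exp(I*pi/4)     -1            exp(-I*pi/4)    I             exp(-3*I*pi/4)
  chi_4          1             -1              1             -1              1             -1              1             -1            
  chi_5          1             exp(-3*I*pi/4)  I             exp(-I*pi/4)    -1            exp(I*pi/4)     -I            exp(3*I*pi/4) 
  chi_6          1             -I              -1            I               1             -I              -1            I             
  chi_7          1             exp(-I*pi/4)    -I            exp(-3*I*pi/4)  -1            exp(3*I*pi/4)   I             exp(I*pi/4)   

Spot check: chi_6(7) = zeta_8^(6*7) = zeta_8^42 = I.

Reasoning: Z/8Z is abelian, so all 8 irreducible complex representations are 1-dimensional. They are given by chi_k(m) = zeta_8^(k*m) for k = 0,...,7. Row orthogonality: sum_m chi_k(m) conj(chi_l(m)) = 8 * [k = l].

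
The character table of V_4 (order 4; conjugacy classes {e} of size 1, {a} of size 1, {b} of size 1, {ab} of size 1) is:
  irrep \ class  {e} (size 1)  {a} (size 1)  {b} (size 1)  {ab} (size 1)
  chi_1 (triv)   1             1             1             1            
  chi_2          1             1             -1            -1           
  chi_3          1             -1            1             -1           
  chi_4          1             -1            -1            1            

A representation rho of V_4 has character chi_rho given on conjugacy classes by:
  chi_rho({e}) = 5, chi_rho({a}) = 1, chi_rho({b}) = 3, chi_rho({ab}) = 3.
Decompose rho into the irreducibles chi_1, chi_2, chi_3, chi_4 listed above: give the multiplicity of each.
Multiplicities: chi_1: 3, chi_2: 0, chi_3: 1, chi_4: 1.

Proof sketch: Use <chi_rho, chi> = (1/|G|) sum_C |C| * chi_rho(C) * conj(chi(C)) with |G| = 4 for each irreducible chi in the table:
  <chi_rho, chi_1> = (1/4)[1*(5)*conj(1) + 1*(1)*conj(1) + 1*(3)*conj(1) + 1*(3)*conj(1)]
      = (1/4)[(5) + (1) + (3) + (3)] = 12/4 = 3
  <chi_rho, chi_2> = (1/4)[1*(5)*conj(1) + 1*(1)*conj(1) + 1*(3)*conj(-1) + 1*(3)*conj(-1)]
      = (1/4)[(5) + (1) + (-3) + (-3)] = 0/4 = 0
  <chi_rho, chi_3> = (1/4)[1*(5)*conj(1) + 1*(1)*conj(-1) + 1*(3)*conj(1) + 1*(3)*conj(-1)]
      = (1/4)[(5) + (-1) + (3) + (-3)] = 4/4 = 1
  <chi_rho, chi_4> = (1/4)[1*(5)*conj(1) + 1*(1)*conj(-1) + 1*(3)*conj(-1) + 1*(3)*conj(1)]
      = (1/4)[(5) + (-1) + (-3) + (3)] = 4/4 = 1
Dimension check: dim(rho) = sum (mult * dim) = 3*1 + 0*1 + 1*1 + 1*1 = 5 = chi_rho(e) = 5.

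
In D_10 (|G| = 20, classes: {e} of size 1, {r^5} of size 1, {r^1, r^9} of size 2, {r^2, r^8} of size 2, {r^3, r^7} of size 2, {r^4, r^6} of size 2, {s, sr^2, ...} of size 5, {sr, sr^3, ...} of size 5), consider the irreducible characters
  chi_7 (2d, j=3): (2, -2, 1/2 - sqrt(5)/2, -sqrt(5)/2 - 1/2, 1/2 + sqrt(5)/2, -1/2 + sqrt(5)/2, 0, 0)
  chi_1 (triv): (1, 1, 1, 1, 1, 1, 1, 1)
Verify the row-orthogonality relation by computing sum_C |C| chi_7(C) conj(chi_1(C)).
Sum = 0; so <chi_7, chi_1> = 0 (distinct irreducibles are orthogonal).

Why: Compute term by term over conjugacy classes (|C| * chi_7(C) * conj(chi_1(C))):
  1*(2)*conj(1) + 1*(-2)*conj(1) + 2*(1/2 - sqrt(5)/2)*conj(1) + 2*(-sqrt(5)/2 - 1/2)*conj(1) + 2*(1/2 + sqrt(5)/2)*conj(1) + 2*(-1/2 + sqrt(5)/2)*conj(1) + 5*(0)*conj(1) + 5*(0)*conj(1)
  = (2) + (-2) + (1 - sqrt(5)) + (-sqrt(5) - 1) + (1 + sqrt(5)) + (-1 + sqrt(5)) + (0) + (0)
  = 0.
Dividing by |G| = 20 gives 0/20 = 0, matching the row-orthogonality relation <chi_7, chi_1> = [chi_7 = chi_1].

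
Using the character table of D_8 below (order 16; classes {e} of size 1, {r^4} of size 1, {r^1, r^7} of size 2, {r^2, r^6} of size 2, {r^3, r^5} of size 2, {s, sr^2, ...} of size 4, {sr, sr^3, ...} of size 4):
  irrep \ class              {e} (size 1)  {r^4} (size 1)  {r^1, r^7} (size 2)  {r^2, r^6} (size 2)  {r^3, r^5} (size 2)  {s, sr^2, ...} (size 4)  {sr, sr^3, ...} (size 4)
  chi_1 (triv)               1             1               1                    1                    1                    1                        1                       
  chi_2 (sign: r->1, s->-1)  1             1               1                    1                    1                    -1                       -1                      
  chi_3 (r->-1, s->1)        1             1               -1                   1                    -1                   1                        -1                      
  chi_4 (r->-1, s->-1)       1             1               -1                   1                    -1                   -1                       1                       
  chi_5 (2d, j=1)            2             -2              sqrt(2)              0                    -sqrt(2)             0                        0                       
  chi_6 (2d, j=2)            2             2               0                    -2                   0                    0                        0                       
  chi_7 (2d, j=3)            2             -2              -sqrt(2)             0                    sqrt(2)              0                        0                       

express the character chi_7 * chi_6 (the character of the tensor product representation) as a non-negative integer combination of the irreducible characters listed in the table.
chi_7 tensor chi_6 = chi_5 + chi_7 (all other irreducibles have multiplicity 0).

Details: The character of a tensor product is the pointwise product (chi_7 * chi_6)(C) = chi_7(C) * chi_6(C):
  {e}: (2)*(2), {r^4}: (-2)*(2), {r^1, r^7}: (-sqrt(2))*(0), {r^2, r^6}: (0)*(-2), {r^3, r^5}: (sqrt(2))*(0), {s, sr^2, ...}: (0)*(0), {sr, sr^3, ...}: (0)*(0)
so (chi_7 * chi_6) takes values
  {e} -> 4, {r^4} -> -4, {r^1, r^7} -> 0, {r^2, r^6} -> 0, {r^3, r^5} -> 0, {s, sr^2, ...} -> 0, {sr, sr^3, ...} -> 0.
Now take the inner product of this character with each irreducible chi from the table, <chi_7*chi_6, chi> = (1/16) sum_C |C| (chi_7*chi_6)(C) conj(chi(C)):
  <chi_7*chi_6, chi_1> = (1/16)[1*(4)*conj(1) + 1*(-4)*conj(1) + 2*(0)*conj(1) + 2*(0)*conj(1) + 2*(0)*conj(1) + 4*(0)*conj(1) + 4*(0)*conj(1)]
      = (1/16)[(4) + (-4) + (0) + (0) + (0) + (0) + (0)] = 0/16 = 0
  <chi_7*chi_6, chi_2> = (1/16)[1*(4)*conj(1) + 1*(-4)*conj(1) + 2*(0)*conj(1) + 2*(0)*conj(1) + 2*(0)*conj(1) + 4*(0)*conj(-1) + 4*(0)*conj(-1)]
      = (1/16)[(4) + (-4) + (0) + (0) + (0) + (0) + (0)] = 0/16 = 0
  <chi_7*chi_6, chi_3> = (1/16)[1*(4)*conj(1) + 1*(-4)*conj(1) + 2*(0)*conj(-1) + 2*(0)*conj(1) + 2*(0)*conj(-1) + 4*(0)*conj(1) + 4*(0)*conj(-1)]
      = (1/16)[(4) + (-4) + (0) + (0) + (0) + (0) + (0)] = 0/16 = 0
  <chi_7*chi_6, chi_4> = (1/16)[1*(4)*conj(1) + 1*(-4)*conj(1) + 2*(0)*conj(-1) + 2*(0)*conj(1) + 2*(0)*conj(-1) + 4*(0)*conj(-1) + 4*(0)*conj(1)]
      = (1/16)[(4) + (-4) + (0) + (0) + (0) + (0) + (0)] = 0/16 = 0
  <chi_7*chi_6, chi_5> = (1/16)[1*(4)*conj(2) + 1*(-4)*conj(-2) + 2*(0)*conj(sqrt(2)) + 2*(0)*conj(0) + 2*(0)*conj(-sqrt(2)) + 4*(0)*conj(0) + 4*(0)*conj(0)]
      = (1/16)[(8) + (8) + (0) + (0) + (0) + (0) + (0)] = 16/16 = 1
  <chi_7*chi_6, chi_6> = (1/16)[1*(4)*conj(2) + 1*(-4)*conj(2) + 2*(0)*conj(0) + 2*(0)*conj(-2) + 2*(0)*conj(0) + 4*(0)*conj(0) + 4*(0)*conj(0)]
      = (1/16)[(8) + (-8) + (0) + (0) + (0) + (0) + (0)] = 0/16 = 0
  <chi_7*chi_6, chi_7> = (1/16)[1*(4)*conj(2) + 1*(-4)*conj(-2) + 2*(0)*conj(-sqrt(2)) + 2*(0)*conj(0) + 2*(0)*conj(sqrt(2)) + 4*(0)*conj(0) + 4*(0)*conj(0)]
      = (1/16)[(8) + (8) + (0) + (0) + (0) + (0) + (0)] = 16/16 = 1
Hence the multiplicities are chi_5: 1, chi_7: 1. Dimension check: dim(chi_7)*dim(chi_6) = 2*2 = 4 and sum (mult * dim) = 1*2 + 1*2 = 4.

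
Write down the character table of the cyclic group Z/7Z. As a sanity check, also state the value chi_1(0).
Character table of Z/7Z (irreps indexed chi_0,...,chi_6 with chi_k(m) = zeta_7^(k*m), zeta_7 = exp(2*pi*i/7)):
  irrep \ class  {0} (size 1)  {1} (size 1)    {2} (size 1)    {3} (size 1)    {4} (size 1)    {5} (size 1)    {6} (size 1)  
  chi_0          1             1               1               1               1               1               1             
  chi_1          1             exp(2*I*pi/7)   exp(4*I*pi/7)   exp(6*I*pi/7)   exp(-6*I*pi/7)  exp(-4*I*pi/7)  exp(-2*I*pi/7)
  chi_2          1             exp(4*I*pi/7)   exp(-6*I*pi/7)  exp(-2*I*pi/7)  exp(2*I*pi/7)   exp(6*I*pi/7)   exp(-4*I*pi/7)
  chi_3          1             exp(6*I*pi/7)   exp(-2*I*pi/7)  exp(4*I*pi/7)   exp(-4*I*pi/7)  exp(2*I*pi/7)   exp(-6*I*pi/7)
  chi_4          1             exp(-6*I*pi/7)  exp(2*I*pi/7)   exp(-4*I*pi/7)  exp(4*I*pi/7)   exp(-2*I*pi/7)  exp(6*I*pi/7) 
  chi_5          1             exp(-4*I*pi/7)  exp(6*I*pi/7)   exp(2*I*pi/7)   exp(-2*I*pi/7)  exp(-6*I*pi/7)  exp(4*I*pi/7) 
  chi_6          1             exp(-2*I*pi/7)  exp(-4*I*pi/7)  exp(-6*I*pi/7)  exp(6*I*pi/7)   exp(4*I*pi/7)   exp(2*I*pi/7) 

Spot check: chi_1(0) = zeta_7^(1*0) = zeta_7^0 = 1.

Z/7Z is abelian, so all 7 irreducible complex representations are 1-dimensional. They are given by chi_k(m) = zeta_7^(k*m) for k = 0,...,6. Row orthogonality: sum_m chi_k(m) conj(chi_l(m)) = 7 * [k = l].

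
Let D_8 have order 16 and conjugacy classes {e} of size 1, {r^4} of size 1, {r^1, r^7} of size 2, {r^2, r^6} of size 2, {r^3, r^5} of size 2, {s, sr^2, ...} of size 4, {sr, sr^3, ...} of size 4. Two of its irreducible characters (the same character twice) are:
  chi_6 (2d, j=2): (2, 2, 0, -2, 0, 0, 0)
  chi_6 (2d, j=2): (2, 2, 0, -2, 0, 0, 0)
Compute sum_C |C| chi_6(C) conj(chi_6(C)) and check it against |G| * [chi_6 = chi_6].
Sum = 16 = |G| = 16; so <chi_6, chi_6> = 1 (norm-1 confirms irreducibility).

Explanation: Compute term by term over conjugacy classes (|C| * chi_6(C) * conj(chi_6(C))):
  1*(2)*conj(2) + 1*(2)*conj(2) + 2*(0)*conj(0) + 2*(-2)*conj(-2) + 2*(0)*conj(0) + 4*(0)*conj(0) + 4*(0)*conj(0)
  = (4) + (4) + (0) + (8) + (0) + (0) + (0)
  = 16.
Dividing by |G| = 16 gives 16/16 = 1, matching the row-orthogonality relation <chi_6, chi_6> = [chi_6 = chi_6].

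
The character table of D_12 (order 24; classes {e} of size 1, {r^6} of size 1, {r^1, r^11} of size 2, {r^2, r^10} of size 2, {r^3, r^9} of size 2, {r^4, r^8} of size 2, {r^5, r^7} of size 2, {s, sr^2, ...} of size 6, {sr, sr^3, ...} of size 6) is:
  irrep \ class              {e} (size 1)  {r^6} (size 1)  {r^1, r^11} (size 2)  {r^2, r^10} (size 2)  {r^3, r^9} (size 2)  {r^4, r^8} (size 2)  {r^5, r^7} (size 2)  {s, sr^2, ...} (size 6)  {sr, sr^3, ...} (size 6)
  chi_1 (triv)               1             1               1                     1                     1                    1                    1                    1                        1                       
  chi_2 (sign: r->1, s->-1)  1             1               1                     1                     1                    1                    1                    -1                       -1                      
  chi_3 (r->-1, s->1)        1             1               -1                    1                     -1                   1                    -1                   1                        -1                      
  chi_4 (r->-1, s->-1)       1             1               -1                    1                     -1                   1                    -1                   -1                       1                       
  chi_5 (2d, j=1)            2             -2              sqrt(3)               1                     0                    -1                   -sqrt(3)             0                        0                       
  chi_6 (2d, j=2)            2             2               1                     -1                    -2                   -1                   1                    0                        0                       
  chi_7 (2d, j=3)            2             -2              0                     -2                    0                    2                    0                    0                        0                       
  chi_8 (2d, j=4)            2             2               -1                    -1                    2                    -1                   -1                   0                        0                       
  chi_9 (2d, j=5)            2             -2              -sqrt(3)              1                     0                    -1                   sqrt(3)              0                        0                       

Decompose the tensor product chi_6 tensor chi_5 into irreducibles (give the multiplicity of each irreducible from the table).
chi_6 tensor chi_5 = chi_5 + chi_7 (all other irreducibles have multiplicity 0).

The character of a tensor product is the pointwise product (chi_6 * chi_5)(C) = chi_6(C) * chi_5(C):
  {e}: (2)*(2), {r^6}: (2)*(-2), {r^1, r^11}: (1)*(sqrt(3)), {r^2, r^10}: (-1)*(1), {r^3, r^9}: (-2)*(0), {r^4, r^8}: (-1)*(-1), {r^5, r^7}: (1)*(-sqrt(3)), {s, sr^2, ...}: (0)*(0), {sr, sr^3, ...}: (0)*(0)
so (chi_6 * chi_5) takes values
  {e} -> 4, {r^6} -> -4, {r^1, r^11} -> sqrt(3), {r^2, r^10} -> -1, {r^3, r^9} -> 0, {r^4, r^8} -> 1, {r^5, r^7} -> -sqrt(3), {s, sr^2, ...} -> 0, {sr, sr^3, ...} -> 0.
Now take the inner product of this character with each irreducible chi from the table, <chi_6*chi_5, chi> = (1/24) sum_C |C| (chi_6*chi_5)(C) conj(chi(C)):
  <chi_6*chi_5, chi_1> = (1/24)[1*(4)*conj(1) + 1*(-4)*conj(1) + 2*(sqrt(3))*conj(1) + 2*(-1)*conj(1) + 2*(0)*conj(1) + 2*(1)*conj(1) + 2*(-sqrt(3))*conj(1) + 6*(0)*conj(1) + 6*(0)*conj(1)]
      = (1/24)[(4) + (-4) + (2*sqrt(3)) + (-2) + (0) + (2) + (-2*sqrt(3)) + (0) + (0)] = 0/24 = 0
  <chi_6*chi_5, chi_2> = (1/24)[1*(4)*conj(1) + 1*(-4)*conj(1) + 2*(sqrt(3))*conj(1) + 2*(-1)*conj(1) + 2*(0)*conj(1) + 2*(1)*conj(1) + 2*(-sqrt(3))*conj(1) + 6*(0)*conj(-1) + 6*(0)*conj(-1)]
      = (1/24)[(4) + (-4) + (2*sqrt(3)) + (-2) + (0) + (2) + (-2*sqrt(3)) + (0) + (0)] = 0/24 = 0
  <chi_6*chi_5, chi_3> = (1/24)[1*(4)*conj(1) + 1*(-4)*conj(1) + 2*(sqrt(3))*conj(-1) + 2*(-1)*conj(1) + 2*(0)*conj(-1) + 2*(1)*conj(1) + 2*(-sqrt(3))*conj(-1) + 6*(0)*conj(1) + 6*(0)*conj(-1)]
      = (1/24)[(4) + (-4) + (-2*sqrt(3)) + (-2) + (0) + (2) + (2*sqrt(3)) + (0) + (0)] = 0/24 = 0
  <chi_6*chi_5, chi_4> = (1/24)[1*(4)*conj(1) + 1*(-4)*conj(1) + 2*(sqrt(3))*conj(-1) + 2*(-1)*conj(1) + 2*(0)*conj(-1) + 2*(1)*conj(1) + 2*(-sqrt(3))*conj(-1) + 6*(0)*conj(-1) + 6*(0)*conj(1)]
      = (1/24)[(4) + (-4) + (-2*sqrt(3)) + (-2) + (0) + (2) + (2*sqrt(3)) + (0) + (0)] = 0/24 = 0
  <chi_6*chi_5, chi_5> = (1/24)[1*(4)*conj(2) + 1*(-4)*conj(-2) + 2*(sqrt(3))*conj(sqrt(3)) + 2*(-1)*conj(1) + 2*(0)*conj(0) + 2*(1)*conj(-1) + 2*(-sqrt(3))*conj(-sqrt(3)) + 6*(0)*conj(0) + 6*(0)*conj(0)]
      = (1/24)[(8) + (8) + (6) + (-2) + (0) + (-2) + (6) + (0) + (0)] = 24/24 = 1
  <chi_6*chi_5, chi_6> = (1/24)[1*(4)*conj(2) + 1*(-4)*conj(2) + 2*(sqrt(3))*conj(1) + 2*(-1)*conj(-1) + 2*(0)*conj(-2) + 2*(1)*conj(-1) + 2*(-sqrt(3))*conj(1) + 6*(0)*conj(0) + 6*(0)*conj(0)]
      = (1/24)[(8) + (-8) + (2*sqrt(3)) + (2) + (0) + (-2) + (-2*sqrt(3)) + (0) + (0)] = 0/24 = 0
  <chi_6*chi_5, chi_7> = (1/24)[1*(4)*conj(2) + 1*(-4)*conj(-2) + 2*(sqrt(3))*conj(0) + 2*(-1)*conj(-2) + 2*(0)*conj(0) + 2*(1)*conj(2) + 2*(-sqrt(3))*conj(0) + 6*(0)*conj(0) + 6*(0)*conj(0)]
      = (1/24)[(8) + (8) + (0) + (4) + (0) + (4) + (0) + (0) + (0)] = 24/24 = 1
  <chi_6*chi_5, chi_8> = (1/24)[1*(4)*conj(2) + 1*(-4)*conj(2) + 2*(sqrt(3))*conj(-1) + 2*(-1)*conj(-1) + 2*(0)*conj(2) + 2*(1)*conj(-1) + 2*(-sqrt(3))*conj(-1) + 6*(0)*conj(0) + 6*(0)*conj(0)]
      = (1/24)[(8) + (-8) + (-2*sqrt(3)) + (2) + (0) + (-2) + (2*sqrt(3)) + (0) + (0)] = 0/24 = 0
  <chi_6*chi_5, chi_9> = (1/24)[1*(4)*conj(2) + 1*(-4)*conj(-2) + 2*(sqrt(3))*conj(-sqrt(3)) + 2*(-1)*conj(1) + 2*(0)*conj(0) + 2*(1)*conj(-1) + 2*(-sqrt(3))*conj(sqrt(3)) + 6*(0)*conj(0) + 6*(0)*conj(0)]
      = (1/24)[(8) + (8) + (-6) + (-2) + (0) + (-2) + (-6) + (0) + (0)] = 0/24 = 0
Hence the multiplicities are chi_5: 1, chi_7: 1. Dimension check: dim(chi_6)*dim(chi_5) = 2*2 = 4 and sum (mult * dim) = 1*2 + 1*2 = 4.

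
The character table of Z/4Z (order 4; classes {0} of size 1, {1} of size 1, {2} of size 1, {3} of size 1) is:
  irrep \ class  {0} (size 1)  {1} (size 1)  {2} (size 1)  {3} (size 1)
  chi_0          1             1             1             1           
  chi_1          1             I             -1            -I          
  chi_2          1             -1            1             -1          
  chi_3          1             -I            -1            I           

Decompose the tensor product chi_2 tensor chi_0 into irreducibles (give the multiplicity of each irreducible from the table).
chi_2 tensor chi_0 = chi_2 (all other irreducibles have multiplicity 0).

Working: The character of a tensor product is the pointwise product (chi_2 * chi_0)(C) = chi_2(C) * chi_0(C):
  {0}: (1)*(1), {1}: (-1)*(1), {2}: (1)*(1), {3}: (-1)*(1)
so (chi_2 * chi_0) takes values
  {0} -> 1, {1} -> -1, {2} -> 1, {3} -> -1.
Now take the inner product of this character with each irreducible chi from the table, <chi_2*chi_0, chi> = (1/4) sum_C |C| (chi_2*chi_0)(C) conj(chi(C)):
  <chi_2*chi_0, chi_0> = (1/4)[1*(1)*conj(1) + 1*(-1)*conj(1) + 1*(1)*conj(1) + 1*(-1)*conj(1)]
      = (1/4)[(1) + (-1) + (1) + (-1)] = 0/4 = 0
  <chi_2*chi_0, chi_1> = (1/4)[1*(1)*conj(1) + 1*(-1)*conj(I) + 1*(1)*conj(-1) + 1*(-1)*conj(-I)]
      = (1/4)[(1) + (I) + (-1) + (-I)] = 0/4 = 0
  <chi_2*chi_0, chi_2> = (1/4)[1*(1)*conj(1) + 1*(-1)*conj(-1) + 1*(1)*conj(1) + 1*(-1)*conj(-1)]
      = (1/4)[(1) + (1) + (1) + (1)] = 4/4 = 1
  <chi_2*chi_0, chi_3> = (1/4)[1*(1)*conj(1) + 1*(-1)*conj(-I) + 1*(1)*conj(-1) + 1*(-1)*conj(I)]
      = (1/4)[(1) + (-I) + (-1) + (I)] = 0/4 = 0
(Exp terms are combined using exp(i*s)*conj(exp(i*t)) = exp(i*(s-t)), and sums of them are collapsed using the identity that for every m > 1 the m distinct m-th roots of unity sum to 0, e.g. 1 + exp(2*I*pi/3) + exp(-2*I*pi/3) = 0.)
Hence the multiplicities are chi_2: 1. Dimension check: dim(chi_2)*dim(chi_0) = 1*1 = 1 and sum (mult * dim) = 1*1 = 1.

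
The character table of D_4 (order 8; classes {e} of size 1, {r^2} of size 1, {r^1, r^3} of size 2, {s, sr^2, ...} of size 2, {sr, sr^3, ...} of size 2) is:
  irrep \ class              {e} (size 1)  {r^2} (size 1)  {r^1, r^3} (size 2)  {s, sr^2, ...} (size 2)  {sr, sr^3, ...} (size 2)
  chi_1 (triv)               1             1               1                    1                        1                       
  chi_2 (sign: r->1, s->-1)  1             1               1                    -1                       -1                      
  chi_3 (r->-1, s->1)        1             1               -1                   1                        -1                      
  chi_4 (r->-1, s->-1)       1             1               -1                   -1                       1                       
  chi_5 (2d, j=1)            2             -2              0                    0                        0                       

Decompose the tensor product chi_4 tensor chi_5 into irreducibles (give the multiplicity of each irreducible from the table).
chi_4 tensor chi_5 = chi_5 (all other irreducibles have multiplicity 0).

The character of a tensor product is the pointwise product (chi_4 * chi_5)(C) = chi_4(C) * chi_5(C):
  {e}: (1)*(2), {r^2}: (1)*(-2), {r^1, r^3}: (-1)*(0), {s, sr^2, ...}: (-1)*(0), {sr, sr^3, ...}: (1)*(0)
so (chi_4 * chi_5) takes values
  {e} -> 2, {r^2} -> -2, {r^1, r^3} -> 0, {s, sr^2, ...} -> 0, {sr, sr^3, ...} -> 0.
Now take the inner product of this character with each irreducible chi from the table, <chi_4*chi_5, chi> = (1/8) sum_C |C| (chi_4*chi_5)(C) conj(chi(C)):
  <chi_4*chi_5, chi_1> = (1/8)[1*(2)*conj(1) + 1*(-2)*conj(1) + 2*(0)*conj(1) + 2*(0)*conj(1) + 2*(0)*conj(1)]
      = (1/8)[(2) + (-2) + (0) + (0) + (0)] = 0/8 = 0
  <chi_4*chi_5, chi_2> = (1/8)[1*(2)*conj(1) + 1*(-2)*conj(1) + 2*(0)*conj(1) + 2*(0)*conj(-1) + 2*(0)*conj(-1)]
      = (1/8)[(2) + (-2) + (0) + (0) + (0)] = 0/8 = 0
  <chi_4*chi_5, chi_3> = (1/8)[1*(2)*conj(1) + 1*(-2)*conj(1) + 2*(0)*conj(-1) + 2*(0)*conj(1) + 2*(0)*conj(-1)]
      = (1/8)[(2) + (-2) + (0) + (0) + (0)] = 0/8 = 0
  <chi_4*chi_5, chi_4> = (1/8)[1*(2)*conj(1) + 1*(-2)*conj(1) + 2*(0)*conj(-1) + 2*(0)*conj(-1) + 2*(0)*conj(1)]
      = (1/8)[(2) + (-2) + (0) + (0) + (0)] = 0/8 = 0
  <chi_4*chi_5, chi_5> = (1/8)[1*(2)*conj(2) + 1*(-2)*conj(-2) + 2*(0)*conj(0) + 2*(0)*conj(0) + 2*(0)*conj(0)]
      = (1/8)[(4) + (4) + (0) + (0) + (0)] = 8/8 = 1
Hence the multiplicities are chi_5: 1. Dimension check: dim(chi_4)*dim(chi_5) = 1*2 = 2 and sum (mult * dim) = 1*2 = 2.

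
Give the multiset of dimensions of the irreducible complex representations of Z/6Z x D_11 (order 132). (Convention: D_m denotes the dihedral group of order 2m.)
Dimensions: 1, 1, 1, 1, 1, 1, 1, 1, 1, 1, 1, 1, 2, 2, 2, 2, 2, 2, 2, 2, 2, 2, 2, 2, 2, 2, 2, 2, 2, 2, 2, 2, 2, 2, 2, 2, 2, 2, 2, 2, 2, 2

Argument: There are 42 irreducibles (= number of conjugacy classes). Their dimensions d_i satisfy sum d_i^2 = |G| = 132: 1 + 1 + 1 + 1 + 1 + 1 + 1 + 1 + 1 + 1 + 1 + 1 + 4 + 4 + 4 + 4 + 4 + 4 + 4 + 4 + 4 + 4 + 4 + 4 + 4 + 4 + 4 + 4 + 4 + 4 + 4 + 4 + 4 + 4 + 4 + 4 + 4 + 4 + 4 + 4 + 4 + 4 = 132. (For the product with Z/6Z: each of the 6 1-dim characters of Z/6Z tensors with each irrep of D_11, giving 6 copies of each D_11-dimension.)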